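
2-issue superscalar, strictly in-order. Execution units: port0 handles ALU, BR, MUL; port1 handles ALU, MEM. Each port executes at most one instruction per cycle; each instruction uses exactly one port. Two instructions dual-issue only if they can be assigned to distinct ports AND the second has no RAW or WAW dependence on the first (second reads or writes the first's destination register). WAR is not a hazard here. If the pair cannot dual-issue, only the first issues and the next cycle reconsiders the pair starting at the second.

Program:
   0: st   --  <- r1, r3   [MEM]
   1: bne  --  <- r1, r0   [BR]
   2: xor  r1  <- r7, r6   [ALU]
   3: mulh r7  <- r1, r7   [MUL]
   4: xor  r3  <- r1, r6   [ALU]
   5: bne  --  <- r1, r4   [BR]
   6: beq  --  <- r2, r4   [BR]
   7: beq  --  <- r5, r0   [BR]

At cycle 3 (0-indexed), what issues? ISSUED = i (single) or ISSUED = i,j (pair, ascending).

  cy0 -> i0+i1 (st.MEM;bne.BR) 2-wide
  cy1 -> i2 (xor.ALU) RAW r1
  cy2 -> i3+i4 (mulh.MUL;xor.ALU) 2-wide
  cy3 -> i5 (bne.BR) no-port BR/BR
  cy4 -> i6 (beq.BR) no-port BR/BR
  cy5 -> i7 (beq.BR) tail

ISSUED = 5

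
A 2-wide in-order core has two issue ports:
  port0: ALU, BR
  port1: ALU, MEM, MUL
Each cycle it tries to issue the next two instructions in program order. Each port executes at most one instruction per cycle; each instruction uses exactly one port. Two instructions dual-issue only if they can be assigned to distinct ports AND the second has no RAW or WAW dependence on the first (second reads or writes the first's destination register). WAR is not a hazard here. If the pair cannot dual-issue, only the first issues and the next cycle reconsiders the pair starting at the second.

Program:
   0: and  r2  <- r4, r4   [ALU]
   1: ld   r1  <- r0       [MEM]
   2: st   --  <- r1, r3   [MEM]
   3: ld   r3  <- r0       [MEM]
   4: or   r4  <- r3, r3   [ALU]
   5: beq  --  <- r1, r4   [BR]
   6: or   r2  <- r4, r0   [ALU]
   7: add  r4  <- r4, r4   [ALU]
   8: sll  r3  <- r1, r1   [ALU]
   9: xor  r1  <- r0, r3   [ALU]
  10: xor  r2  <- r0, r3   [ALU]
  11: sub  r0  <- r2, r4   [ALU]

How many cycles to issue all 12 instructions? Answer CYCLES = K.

CYCLES = 8

c0: i0+i1 and.ALU+ld.MEM  dual
c1: i2 st.MEM  no-port MEM/MEM
c2: i3 ld.MEM  RAW r3
c3: i4 or.ALU  RAW r4
c4: i5+i6 beq.BR+or.ALU  dual
c5: i7+i8 add.ALU+sll.ALU  dual
c6: i9+i10 xor.ALU+xor.ALU  dual
c7: i11 sub.ALU  tail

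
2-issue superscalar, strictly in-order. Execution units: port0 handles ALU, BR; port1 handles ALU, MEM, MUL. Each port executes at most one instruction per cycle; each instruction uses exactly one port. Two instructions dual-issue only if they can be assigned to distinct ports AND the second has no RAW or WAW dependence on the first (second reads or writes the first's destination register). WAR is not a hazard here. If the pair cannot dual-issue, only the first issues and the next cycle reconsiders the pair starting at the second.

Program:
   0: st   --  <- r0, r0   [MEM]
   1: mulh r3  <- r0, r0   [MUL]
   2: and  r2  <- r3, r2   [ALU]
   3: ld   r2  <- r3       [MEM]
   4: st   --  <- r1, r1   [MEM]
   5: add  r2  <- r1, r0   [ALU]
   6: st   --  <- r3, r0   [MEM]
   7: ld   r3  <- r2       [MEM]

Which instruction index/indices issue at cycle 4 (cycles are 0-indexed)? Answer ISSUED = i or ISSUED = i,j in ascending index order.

ISSUED = 4,5

#0 head=0: st.MEM i0 no-port MEM/MUL
#1 head=1: mulh.MUL i1 RAW r3
#2 head=2: and.ALU i2 WAW r2
#3 head=3: ld.MEM i3 no-port MEM/MEM
#4 head=4: st.MEM/add.ALU i4,i5 dual
#5 head=6: st.MEM i6 no-port MEM/MEM
#6 head=7: ld.MEM i7 tail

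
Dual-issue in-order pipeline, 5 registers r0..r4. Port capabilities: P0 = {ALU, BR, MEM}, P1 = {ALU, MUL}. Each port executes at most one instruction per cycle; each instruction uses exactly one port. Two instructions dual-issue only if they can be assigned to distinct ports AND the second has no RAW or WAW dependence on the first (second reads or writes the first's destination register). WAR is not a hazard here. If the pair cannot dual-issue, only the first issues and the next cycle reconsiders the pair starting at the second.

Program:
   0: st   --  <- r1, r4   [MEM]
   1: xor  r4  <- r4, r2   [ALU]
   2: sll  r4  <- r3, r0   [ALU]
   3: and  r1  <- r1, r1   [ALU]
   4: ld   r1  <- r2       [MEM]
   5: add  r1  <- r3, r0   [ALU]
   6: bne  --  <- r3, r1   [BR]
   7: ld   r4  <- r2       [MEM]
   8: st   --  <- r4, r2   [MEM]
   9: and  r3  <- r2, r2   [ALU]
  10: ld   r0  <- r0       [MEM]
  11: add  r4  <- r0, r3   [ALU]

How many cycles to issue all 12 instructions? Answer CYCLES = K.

t=0 i0/i1:st.MEM;xor.ALU ; dual
t=1 i2/i3:sll.ALU;and.ALU ; dual
t=2 i4:ld.MEM ; WAW r1
t=3 i5:add.ALU ; RAW r1
t=4 i6:bne.BR ; no-port BR/MEM
t=5 i7:ld.MEM ; no-port MEM/MEM
t=6 i8/i9:st.MEM;and.ALU ; dual
t=7 i10:ld.MEM ; RAW r0
t=8 i11:add.ALU ; tail

CYCLES = 9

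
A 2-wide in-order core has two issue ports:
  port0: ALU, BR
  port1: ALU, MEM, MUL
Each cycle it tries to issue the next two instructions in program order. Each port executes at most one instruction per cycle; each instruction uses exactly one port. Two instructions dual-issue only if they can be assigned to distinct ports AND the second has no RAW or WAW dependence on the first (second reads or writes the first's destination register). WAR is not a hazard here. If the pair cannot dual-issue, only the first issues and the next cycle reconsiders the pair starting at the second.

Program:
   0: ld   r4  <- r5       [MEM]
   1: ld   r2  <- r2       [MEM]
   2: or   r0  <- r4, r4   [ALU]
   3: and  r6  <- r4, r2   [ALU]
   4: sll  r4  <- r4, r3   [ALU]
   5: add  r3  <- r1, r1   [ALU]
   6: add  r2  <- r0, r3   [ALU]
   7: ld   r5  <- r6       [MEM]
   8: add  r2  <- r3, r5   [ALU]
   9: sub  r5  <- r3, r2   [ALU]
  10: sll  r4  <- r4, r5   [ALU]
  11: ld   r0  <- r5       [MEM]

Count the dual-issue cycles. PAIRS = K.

PAIRS = 4

0. ld.MEM @i0  | no-port MEM/MEM
1. ld.MEM+or.ALU @i1+i2  | dual
2. and.ALU+sll.ALU @i3+i4  | dual
3. add.ALU @i5  | RAW r3
4. add.ALU+ld.MEM @i6+i7  | dual
5. add.ALU @i8  | RAW r2
6. sub.ALU @i9  | RAW r5
7. sll.ALU+ld.MEM @i10+i11  | dual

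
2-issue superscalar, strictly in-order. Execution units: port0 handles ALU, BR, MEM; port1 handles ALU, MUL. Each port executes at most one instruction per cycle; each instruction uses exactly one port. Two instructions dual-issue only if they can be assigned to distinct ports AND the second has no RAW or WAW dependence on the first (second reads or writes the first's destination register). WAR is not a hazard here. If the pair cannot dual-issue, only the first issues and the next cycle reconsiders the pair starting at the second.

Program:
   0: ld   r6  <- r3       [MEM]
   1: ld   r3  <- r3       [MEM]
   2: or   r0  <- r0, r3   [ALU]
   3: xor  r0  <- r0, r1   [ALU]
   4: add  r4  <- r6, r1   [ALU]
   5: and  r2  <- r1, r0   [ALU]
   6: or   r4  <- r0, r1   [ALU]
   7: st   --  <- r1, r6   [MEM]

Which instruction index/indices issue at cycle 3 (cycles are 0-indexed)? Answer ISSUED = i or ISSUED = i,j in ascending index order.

c0: i0 ld  no-port MEM/MEM
c1: i1 ld  RAW r3
c2: i2 or  RAW+WAW r0
c3: i3/i4 xor;add  2-wide
c4: i5/i6 and;or  2-wide
c5: i7 st  tail

ISSUED = 3,4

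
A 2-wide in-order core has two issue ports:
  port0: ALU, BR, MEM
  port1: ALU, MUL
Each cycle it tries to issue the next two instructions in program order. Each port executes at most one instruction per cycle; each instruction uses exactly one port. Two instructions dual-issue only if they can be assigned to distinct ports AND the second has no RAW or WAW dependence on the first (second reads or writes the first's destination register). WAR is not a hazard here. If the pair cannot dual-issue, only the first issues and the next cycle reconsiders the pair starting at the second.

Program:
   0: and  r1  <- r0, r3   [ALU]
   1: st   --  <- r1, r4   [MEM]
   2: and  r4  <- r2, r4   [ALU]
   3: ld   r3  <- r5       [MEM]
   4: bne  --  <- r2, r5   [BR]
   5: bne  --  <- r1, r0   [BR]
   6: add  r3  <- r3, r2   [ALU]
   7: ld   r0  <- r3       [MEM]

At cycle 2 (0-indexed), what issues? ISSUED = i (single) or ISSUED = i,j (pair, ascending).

0. and.ALU @i0  | RAW r1
1. st.MEM+and.ALU @i1&i2  | 2-wide
2. ld.MEM @i3  | no-port MEM/BR
3. bne.BR @i4  | no-port BR/BR
4. bne.BR+add.ALU @i5&i6  | 2-wide
5. ld.MEM @i7  | tail

ISSUED = 3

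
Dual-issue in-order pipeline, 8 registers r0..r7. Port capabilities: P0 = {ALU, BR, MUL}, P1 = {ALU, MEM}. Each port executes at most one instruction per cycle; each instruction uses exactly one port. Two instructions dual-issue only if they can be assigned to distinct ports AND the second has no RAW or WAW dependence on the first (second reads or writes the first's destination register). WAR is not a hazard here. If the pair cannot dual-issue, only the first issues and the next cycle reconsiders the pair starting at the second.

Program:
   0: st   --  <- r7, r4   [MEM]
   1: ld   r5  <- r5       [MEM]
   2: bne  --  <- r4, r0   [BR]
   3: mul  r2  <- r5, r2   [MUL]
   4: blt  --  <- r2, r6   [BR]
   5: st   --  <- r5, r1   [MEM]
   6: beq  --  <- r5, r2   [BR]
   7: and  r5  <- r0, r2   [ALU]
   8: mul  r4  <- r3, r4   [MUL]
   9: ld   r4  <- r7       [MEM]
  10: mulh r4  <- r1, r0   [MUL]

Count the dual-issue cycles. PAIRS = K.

#0 head=0: st.MEM i0 no-port MEM/MEM
#1 head=1: ld.MEM;bne.BR i1,i2 dual
#2 head=3: mul.MUL i3 no-port MUL/BR
#3 head=4: blt.BR;st.MEM i4,i5 dual
#4 head=6: beq.BR;and.ALU i6,i7 dual
#5 head=8: mul.MUL i8 WAW r4
#6 head=9: ld.MEM i9 WAW r4
#7 head=10: mulh.MUL i10 tail

PAIRS = 3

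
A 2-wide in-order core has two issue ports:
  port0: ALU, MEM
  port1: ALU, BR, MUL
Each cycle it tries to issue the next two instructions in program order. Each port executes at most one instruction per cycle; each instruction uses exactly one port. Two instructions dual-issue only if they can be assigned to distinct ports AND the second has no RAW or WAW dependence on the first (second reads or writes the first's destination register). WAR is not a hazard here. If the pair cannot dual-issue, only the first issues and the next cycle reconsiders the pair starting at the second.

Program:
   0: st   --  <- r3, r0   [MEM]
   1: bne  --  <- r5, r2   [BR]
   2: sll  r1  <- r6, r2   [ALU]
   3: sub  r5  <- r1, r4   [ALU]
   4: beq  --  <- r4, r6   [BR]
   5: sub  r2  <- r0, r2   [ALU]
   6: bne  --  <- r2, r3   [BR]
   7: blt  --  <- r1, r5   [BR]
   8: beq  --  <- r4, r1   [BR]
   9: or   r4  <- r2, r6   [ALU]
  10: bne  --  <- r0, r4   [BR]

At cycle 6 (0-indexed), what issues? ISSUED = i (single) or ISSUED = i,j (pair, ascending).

  cy0 -> i0,i1 (st.MEM+bne.BR) 2-wide
  cy1 -> i2 (sll.ALU) RAW r1
  cy2 -> i3,i4 (sub.ALU+beq.BR) 2-wide
  cy3 -> i5 (sub.ALU) RAW r2
  cy4 -> i6 (bne.BR) no-port BR/BR
  cy5 -> i7 (blt.BR) no-port BR/BR
  cy6 -> i8,i9 (beq.BR+or.ALU) 2-wide
  cy7 -> i10 (bne.BR) tail

ISSUED = 8,9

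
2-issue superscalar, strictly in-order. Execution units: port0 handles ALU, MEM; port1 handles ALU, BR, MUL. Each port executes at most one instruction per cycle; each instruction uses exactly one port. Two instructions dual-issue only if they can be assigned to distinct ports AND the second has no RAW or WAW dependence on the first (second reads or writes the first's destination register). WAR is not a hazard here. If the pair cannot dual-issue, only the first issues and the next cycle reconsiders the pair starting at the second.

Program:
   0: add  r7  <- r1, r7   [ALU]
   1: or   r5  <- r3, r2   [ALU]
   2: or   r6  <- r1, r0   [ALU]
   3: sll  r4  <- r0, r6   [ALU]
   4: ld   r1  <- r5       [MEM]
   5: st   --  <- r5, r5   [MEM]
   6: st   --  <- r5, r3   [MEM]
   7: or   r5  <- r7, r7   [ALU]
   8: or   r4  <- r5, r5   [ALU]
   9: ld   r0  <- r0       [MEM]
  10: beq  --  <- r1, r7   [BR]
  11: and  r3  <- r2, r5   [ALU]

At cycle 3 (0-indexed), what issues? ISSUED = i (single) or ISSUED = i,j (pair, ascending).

ISSUED = 5

c0: i0+i1 add+or  pair
c1: i2 or  RAW r6
c2: i3+i4 sll+ld  pair
c3: i5 st  no-port MEM/MEM
c4: i6+i7 st+or  pair
c5: i8+i9 or+ld  pair
c6: i10+i11 beq+and  pair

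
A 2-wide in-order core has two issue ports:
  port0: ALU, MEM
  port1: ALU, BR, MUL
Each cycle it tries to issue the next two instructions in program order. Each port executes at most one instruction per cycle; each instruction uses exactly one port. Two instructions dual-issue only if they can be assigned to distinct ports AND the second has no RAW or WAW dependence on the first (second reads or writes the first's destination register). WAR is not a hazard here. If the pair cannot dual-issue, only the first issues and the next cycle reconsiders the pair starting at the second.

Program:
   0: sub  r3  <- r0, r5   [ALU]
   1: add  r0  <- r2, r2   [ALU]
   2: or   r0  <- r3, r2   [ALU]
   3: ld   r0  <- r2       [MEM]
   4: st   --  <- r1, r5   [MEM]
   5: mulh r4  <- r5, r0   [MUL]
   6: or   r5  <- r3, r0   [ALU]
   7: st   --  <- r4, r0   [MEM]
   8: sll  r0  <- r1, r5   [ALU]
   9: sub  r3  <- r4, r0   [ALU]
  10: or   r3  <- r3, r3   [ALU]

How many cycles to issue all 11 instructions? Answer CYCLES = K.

CYCLES = 8

[0] i0+i1  sub/add  -- dual
[1] i2  or  -- WAW r0
[2] i3  ld  -- no-port MEM/MEM
[3] i4+i5  st/mulh  -- dual
[4] i6+i7  or/st  -- dual
[5] i8  sll  -- RAW r0
[6] i9  sub  -- RAW+WAW r3
[7] i10  or  -- tail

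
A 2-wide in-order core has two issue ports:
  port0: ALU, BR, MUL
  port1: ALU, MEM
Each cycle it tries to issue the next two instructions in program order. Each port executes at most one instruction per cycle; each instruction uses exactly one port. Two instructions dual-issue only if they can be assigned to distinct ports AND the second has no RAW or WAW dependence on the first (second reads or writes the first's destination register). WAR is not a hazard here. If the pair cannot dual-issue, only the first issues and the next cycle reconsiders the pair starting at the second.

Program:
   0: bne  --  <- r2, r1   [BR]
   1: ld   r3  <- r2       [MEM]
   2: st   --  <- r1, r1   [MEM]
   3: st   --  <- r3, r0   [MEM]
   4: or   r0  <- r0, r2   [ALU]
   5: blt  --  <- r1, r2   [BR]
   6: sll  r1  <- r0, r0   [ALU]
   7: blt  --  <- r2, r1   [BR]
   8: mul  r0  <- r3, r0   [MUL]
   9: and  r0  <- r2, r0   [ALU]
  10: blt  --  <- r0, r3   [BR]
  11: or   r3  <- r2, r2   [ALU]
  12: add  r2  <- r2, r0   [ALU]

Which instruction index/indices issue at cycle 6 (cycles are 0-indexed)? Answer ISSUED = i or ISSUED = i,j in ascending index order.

ISSUED = 9

0. bne.BR ld.MEM @i0&i1  | 2-wide
1. st.MEM @i2  | no-port MEM/MEM
2. st.MEM or.ALU @i3&i4  | 2-wide
3. blt.BR sll.ALU @i5&i6  | 2-wide
4. blt.BR @i7  | no-port BR/MUL
5. mul.MUL @i8  | RAW+WAW r0
6. and.ALU @i9  | RAW r0
7. blt.BR or.ALU @i10&i11  | 2-wide
8. add.ALU @i12  | tail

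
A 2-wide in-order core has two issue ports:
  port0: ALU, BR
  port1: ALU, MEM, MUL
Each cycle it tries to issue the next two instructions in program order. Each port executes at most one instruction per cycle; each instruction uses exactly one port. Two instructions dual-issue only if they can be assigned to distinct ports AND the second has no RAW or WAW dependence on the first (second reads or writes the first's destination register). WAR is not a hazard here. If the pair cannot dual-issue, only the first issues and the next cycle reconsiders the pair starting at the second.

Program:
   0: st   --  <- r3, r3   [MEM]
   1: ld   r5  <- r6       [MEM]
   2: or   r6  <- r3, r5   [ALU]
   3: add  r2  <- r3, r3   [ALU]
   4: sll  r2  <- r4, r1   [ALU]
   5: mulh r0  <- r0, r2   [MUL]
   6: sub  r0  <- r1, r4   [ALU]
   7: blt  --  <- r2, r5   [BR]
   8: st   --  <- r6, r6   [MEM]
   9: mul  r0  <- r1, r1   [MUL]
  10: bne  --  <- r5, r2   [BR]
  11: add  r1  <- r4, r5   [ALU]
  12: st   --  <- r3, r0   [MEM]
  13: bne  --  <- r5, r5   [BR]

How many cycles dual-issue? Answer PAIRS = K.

PAIRS = 4

  cy0 -> i0 (st) no-port MEM/MEM
  cy1 -> i1 (ld) RAW r5
  cy2 -> i2/i3 (or add) dual
  cy3 -> i4 (sll) RAW r2
  cy4 -> i5 (mulh) WAW r0
  cy5 -> i6/i7 (sub blt) dual
  cy6 -> i8 (st) no-port MEM/MUL
  cy7 -> i9/i10 (mul bne) dual
  cy8 -> i11/i12 (add st) dual
  cy9 -> i13 (bne) tail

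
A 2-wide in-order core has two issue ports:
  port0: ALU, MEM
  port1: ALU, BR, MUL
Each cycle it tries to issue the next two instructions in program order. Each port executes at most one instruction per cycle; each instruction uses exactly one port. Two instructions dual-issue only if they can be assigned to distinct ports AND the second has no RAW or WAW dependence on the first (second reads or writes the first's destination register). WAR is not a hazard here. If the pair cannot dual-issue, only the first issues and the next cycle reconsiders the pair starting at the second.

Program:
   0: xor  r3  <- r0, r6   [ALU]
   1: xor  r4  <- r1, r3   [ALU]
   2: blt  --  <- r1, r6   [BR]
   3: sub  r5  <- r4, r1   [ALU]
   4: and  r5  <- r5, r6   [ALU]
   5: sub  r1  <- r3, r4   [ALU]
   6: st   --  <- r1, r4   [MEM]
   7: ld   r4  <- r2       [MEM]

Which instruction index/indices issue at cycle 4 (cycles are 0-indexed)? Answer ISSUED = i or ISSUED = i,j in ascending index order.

ISSUED = 6

t=0 i0:xor ; RAW r3
t=1 i1/i2:xor/blt ; dual
t=2 i3:sub ; RAW+WAW r5
t=3 i4/i5:and/sub ; dual
t=4 i6:st ; no-port MEM/MEM
t=5 i7:ld ; tail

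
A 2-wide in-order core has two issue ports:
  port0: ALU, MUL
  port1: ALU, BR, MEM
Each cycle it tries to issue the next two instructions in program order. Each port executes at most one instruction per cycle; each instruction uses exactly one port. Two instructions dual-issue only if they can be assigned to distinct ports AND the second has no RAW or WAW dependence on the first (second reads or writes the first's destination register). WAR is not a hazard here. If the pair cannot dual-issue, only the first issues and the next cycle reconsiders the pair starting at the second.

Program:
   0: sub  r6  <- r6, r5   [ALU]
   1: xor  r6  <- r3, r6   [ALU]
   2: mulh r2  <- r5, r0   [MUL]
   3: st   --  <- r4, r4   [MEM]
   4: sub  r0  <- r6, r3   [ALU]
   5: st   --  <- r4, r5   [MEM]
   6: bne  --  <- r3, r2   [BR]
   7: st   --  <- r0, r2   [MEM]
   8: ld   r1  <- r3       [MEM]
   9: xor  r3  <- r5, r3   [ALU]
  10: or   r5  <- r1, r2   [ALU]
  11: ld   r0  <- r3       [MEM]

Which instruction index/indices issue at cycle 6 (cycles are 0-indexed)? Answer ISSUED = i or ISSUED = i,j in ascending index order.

t=0 i0:sub.ALU ; RAW+WAW r6
t=1 i1+i2:xor.ALU+mulh.MUL ; dual
t=2 i3+i4:st.MEM+sub.ALU ; dual
t=3 i5:st.MEM ; no-port MEM/BR
t=4 i6:bne.BR ; no-port BR/MEM
t=5 i7:st.MEM ; no-port MEM/MEM
t=6 i8+i9:ld.MEM+xor.ALU ; dual
t=7 i10+i11:or.ALU+ld.MEM ; dual

ISSUED = 8,9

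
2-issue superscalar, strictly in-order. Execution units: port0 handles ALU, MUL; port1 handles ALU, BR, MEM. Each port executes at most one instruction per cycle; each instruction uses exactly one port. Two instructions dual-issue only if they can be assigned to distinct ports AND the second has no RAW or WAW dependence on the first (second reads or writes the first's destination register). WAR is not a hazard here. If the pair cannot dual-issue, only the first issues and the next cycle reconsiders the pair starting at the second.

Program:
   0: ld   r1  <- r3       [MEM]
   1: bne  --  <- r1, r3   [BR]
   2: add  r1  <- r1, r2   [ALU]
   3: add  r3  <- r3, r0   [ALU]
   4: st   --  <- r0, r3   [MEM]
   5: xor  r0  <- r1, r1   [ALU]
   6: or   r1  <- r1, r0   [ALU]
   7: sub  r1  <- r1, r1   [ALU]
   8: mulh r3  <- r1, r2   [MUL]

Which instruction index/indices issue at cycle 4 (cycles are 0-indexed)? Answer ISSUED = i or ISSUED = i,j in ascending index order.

[0] i0  ld.MEM  -- no-port MEM/BR
[1] i1+i2  bne.BR;add.ALU  -- 2-wide
[2] i3  add.ALU  -- RAW r3
[3] i4+i5  st.MEM;xor.ALU  -- 2-wide
[4] i6  or.ALU  -- RAW+WAW r1
[5] i7  sub.ALU  -- RAW r1
[6] i8  mulh.MUL  -- tail

ISSUED = 6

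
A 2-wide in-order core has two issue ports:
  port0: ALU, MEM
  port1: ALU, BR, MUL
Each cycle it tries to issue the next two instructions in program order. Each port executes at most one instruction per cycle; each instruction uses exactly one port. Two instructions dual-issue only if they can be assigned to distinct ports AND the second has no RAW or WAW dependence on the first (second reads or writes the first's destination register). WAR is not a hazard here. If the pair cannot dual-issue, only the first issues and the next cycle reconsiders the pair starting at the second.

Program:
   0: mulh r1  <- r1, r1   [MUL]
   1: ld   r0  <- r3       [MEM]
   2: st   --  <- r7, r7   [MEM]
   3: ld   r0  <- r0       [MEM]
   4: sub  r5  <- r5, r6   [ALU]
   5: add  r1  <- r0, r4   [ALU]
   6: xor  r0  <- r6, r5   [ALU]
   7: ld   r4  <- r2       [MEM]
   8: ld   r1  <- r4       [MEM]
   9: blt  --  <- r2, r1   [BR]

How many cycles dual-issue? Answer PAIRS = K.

0. mulh.MUL+ld.MEM @i0&i1  | 2-wide
1. st.MEM @i2  | no-port MEM/MEM
2. ld.MEM+sub.ALU @i3&i4  | 2-wide
3. add.ALU+xor.ALU @i5&i6  | 2-wide
4. ld.MEM @i7  | no-port MEM/MEM
5. ld.MEM @i8  | RAW r1
6. blt.BR @i9  | tail

PAIRS = 3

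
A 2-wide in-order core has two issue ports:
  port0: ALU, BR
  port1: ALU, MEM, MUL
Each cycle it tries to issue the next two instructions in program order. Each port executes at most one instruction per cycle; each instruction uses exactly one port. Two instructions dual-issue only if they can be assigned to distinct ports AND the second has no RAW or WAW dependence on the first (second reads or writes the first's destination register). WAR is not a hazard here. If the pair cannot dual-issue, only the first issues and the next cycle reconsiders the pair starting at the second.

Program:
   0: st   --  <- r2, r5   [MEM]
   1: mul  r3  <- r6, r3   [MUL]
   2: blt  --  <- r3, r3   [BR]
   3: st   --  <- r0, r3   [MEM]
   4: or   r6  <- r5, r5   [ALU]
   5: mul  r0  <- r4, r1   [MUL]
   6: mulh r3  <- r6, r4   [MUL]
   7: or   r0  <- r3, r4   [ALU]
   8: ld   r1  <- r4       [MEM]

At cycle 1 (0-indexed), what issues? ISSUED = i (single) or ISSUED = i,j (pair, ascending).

ISSUED = 1

0. st.MEM @i0  | no-port MEM/MUL
1. mul.MUL @i1  | RAW r3
2. blt.BR st.MEM @i2&i3  | 2-wide
3. or.ALU mul.MUL @i4&i5  | 2-wide
4. mulh.MUL @i6  | RAW r3
5. or.ALU ld.MEM @i7&i8  | 2-wide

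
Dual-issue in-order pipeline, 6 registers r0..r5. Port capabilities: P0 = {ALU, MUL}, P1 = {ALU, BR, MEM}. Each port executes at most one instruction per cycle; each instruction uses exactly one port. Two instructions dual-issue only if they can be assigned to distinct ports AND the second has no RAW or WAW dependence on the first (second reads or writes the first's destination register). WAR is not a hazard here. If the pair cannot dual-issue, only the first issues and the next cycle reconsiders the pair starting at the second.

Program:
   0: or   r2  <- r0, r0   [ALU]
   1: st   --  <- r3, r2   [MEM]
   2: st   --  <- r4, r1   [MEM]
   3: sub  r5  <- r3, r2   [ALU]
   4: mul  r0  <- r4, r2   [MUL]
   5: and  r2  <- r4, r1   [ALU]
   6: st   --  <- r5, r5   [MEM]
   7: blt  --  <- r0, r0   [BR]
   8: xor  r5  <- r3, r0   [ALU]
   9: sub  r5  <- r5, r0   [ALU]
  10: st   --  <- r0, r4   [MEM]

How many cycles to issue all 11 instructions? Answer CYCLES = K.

CYCLES = 7

0. or @i0  | RAW r2
1. st @i1  | no-port MEM/MEM
2. st/sub @i2/i3  | 2-wide
3. mul/and @i4/i5  | 2-wide
4. st @i6  | no-port MEM/BR
5. blt/xor @i7/i8  | 2-wide
6. sub/st @i9/i10  | 2-wide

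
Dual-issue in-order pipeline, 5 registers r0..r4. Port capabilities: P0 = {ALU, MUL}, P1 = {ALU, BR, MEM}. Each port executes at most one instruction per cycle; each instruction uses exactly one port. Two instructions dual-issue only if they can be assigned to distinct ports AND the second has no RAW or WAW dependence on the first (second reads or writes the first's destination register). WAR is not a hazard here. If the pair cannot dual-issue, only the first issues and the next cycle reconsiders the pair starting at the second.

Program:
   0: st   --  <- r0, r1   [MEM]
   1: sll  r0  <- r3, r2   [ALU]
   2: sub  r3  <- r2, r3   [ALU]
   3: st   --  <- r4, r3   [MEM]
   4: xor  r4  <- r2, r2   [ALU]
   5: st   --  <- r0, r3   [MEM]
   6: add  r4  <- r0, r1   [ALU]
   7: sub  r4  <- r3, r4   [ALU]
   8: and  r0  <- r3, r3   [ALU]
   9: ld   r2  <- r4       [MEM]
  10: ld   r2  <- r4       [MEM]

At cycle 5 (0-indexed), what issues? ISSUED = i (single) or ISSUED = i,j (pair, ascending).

0. st sll @i0,i1  | dual
1. sub @i2  | RAW r3
2. st xor @i3,i4  | dual
3. st add @i5,i6  | dual
4. sub and @i7,i8  | dual
5. ld @i9  | no-port MEM/MEM
6. ld @i10  | tail

ISSUED = 9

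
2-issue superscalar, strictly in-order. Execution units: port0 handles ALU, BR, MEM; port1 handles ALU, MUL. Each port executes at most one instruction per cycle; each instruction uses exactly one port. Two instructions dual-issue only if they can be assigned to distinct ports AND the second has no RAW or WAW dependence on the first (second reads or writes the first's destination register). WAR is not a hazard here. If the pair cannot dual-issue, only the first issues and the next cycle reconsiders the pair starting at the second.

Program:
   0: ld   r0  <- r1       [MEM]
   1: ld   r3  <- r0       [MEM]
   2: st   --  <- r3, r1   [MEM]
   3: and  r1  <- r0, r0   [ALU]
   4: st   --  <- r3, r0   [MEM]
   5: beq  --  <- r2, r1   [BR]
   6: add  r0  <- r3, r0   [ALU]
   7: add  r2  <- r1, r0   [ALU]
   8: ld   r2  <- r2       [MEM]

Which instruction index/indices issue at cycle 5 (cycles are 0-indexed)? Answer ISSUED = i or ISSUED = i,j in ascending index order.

ISSUED = 7

  cy0 -> i0 (ld.MEM) no-port MEM/MEM
  cy1 -> i1 (ld.MEM) no-port MEM/MEM
  cy2 -> i2&i3 (st.MEM;and.ALU) pair
  cy3 -> i4 (st.MEM) no-port MEM/BR
  cy4 -> i5&i6 (beq.BR;add.ALU) pair
  cy5 -> i7 (add.ALU) RAW+WAW r2
  cy6 -> i8 (ld.MEM) tail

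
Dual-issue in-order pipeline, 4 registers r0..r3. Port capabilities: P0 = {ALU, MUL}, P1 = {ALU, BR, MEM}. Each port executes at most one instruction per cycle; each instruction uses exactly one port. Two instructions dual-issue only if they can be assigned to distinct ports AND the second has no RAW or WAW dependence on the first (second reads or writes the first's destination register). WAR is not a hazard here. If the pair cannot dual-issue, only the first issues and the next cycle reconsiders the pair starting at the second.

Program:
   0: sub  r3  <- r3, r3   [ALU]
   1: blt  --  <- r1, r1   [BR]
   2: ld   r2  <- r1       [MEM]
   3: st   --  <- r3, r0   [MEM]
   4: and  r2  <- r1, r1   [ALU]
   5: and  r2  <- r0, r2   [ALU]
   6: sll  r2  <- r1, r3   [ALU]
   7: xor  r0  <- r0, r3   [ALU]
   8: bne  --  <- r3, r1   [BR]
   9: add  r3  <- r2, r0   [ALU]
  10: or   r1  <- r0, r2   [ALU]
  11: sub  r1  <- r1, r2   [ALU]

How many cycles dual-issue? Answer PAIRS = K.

PAIRS = 4

0. sub.ALU+blt.BR @i0/i1  | dual
1. ld.MEM @i2  | no-port MEM/MEM
2. st.MEM+and.ALU @i3/i4  | dual
3. and.ALU @i5  | WAW r2
4. sll.ALU+xor.ALU @i6/i7  | dual
5. bne.BR+add.ALU @i8/i9  | dual
6. or.ALU @i10  | RAW+WAW r1
7. sub.ALU @i11  | tail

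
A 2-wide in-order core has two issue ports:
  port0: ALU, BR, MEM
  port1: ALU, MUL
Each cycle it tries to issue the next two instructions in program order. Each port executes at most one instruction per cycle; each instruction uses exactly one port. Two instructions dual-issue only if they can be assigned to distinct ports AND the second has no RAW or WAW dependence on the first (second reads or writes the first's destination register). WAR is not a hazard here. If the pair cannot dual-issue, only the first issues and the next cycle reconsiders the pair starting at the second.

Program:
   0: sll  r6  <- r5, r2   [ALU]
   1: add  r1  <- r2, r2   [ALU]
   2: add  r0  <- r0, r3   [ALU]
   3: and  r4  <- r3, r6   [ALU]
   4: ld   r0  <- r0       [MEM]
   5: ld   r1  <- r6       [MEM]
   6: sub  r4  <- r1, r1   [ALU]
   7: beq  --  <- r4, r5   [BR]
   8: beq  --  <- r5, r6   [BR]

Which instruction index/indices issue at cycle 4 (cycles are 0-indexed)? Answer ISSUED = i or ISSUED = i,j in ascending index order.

[0] i0&i1  sll/add  -- pair
[1] i2&i3  add/and  -- pair
[2] i4  ld  -- no-port MEM/MEM
[3] i5  ld  -- RAW r1
[4] i6  sub  -- RAW r4
[5] i7  beq  -- no-port BR/BR
[6] i8  beq  -- tail

ISSUED = 6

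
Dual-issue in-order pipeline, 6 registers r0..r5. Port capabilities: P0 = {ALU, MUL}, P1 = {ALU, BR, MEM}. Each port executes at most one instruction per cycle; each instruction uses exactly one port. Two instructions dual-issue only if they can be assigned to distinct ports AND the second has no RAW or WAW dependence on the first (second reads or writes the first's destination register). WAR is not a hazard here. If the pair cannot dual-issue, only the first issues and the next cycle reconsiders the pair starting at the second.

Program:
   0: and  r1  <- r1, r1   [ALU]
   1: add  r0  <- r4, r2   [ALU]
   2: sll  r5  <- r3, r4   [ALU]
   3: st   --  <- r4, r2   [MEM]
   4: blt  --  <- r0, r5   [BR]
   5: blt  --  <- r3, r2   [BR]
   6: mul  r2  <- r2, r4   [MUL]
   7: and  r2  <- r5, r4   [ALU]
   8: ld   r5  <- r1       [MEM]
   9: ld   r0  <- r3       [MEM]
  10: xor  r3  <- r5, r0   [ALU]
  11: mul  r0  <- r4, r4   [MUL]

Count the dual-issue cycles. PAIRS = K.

c0: i0/i1 and.ALU;add.ALU  dual
c1: i2/i3 sll.ALU;st.MEM  dual
c2: i4 blt.BR  no-port BR/BR
c3: i5/i6 blt.BR;mul.MUL  dual
c4: i7/i8 and.ALU;ld.MEM  dual
c5: i9 ld.MEM  RAW r0
c6: i10/i11 xor.ALU;mul.MUL  dual

PAIRS = 5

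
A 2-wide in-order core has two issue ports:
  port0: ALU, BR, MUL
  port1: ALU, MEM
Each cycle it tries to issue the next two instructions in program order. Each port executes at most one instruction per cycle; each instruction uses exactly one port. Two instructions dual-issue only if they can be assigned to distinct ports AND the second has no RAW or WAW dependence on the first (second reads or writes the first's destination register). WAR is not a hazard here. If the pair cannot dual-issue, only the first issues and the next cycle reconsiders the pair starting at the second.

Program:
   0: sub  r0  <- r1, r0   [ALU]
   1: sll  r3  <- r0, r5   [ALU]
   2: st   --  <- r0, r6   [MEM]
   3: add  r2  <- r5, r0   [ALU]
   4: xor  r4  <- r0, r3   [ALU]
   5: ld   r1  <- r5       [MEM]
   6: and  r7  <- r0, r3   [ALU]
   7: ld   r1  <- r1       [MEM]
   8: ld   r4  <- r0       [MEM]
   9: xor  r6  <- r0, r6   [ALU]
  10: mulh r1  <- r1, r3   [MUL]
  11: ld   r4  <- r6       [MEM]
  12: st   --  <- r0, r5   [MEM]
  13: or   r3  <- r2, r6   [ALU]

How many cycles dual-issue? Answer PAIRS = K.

t=0 i0:sub.ALU ; RAW r0
t=1 i1+i2:sll.ALU/st.MEM ; 2-wide
t=2 i3+i4:add.ALU/xor.ALU ; 2-wide
t=3 i5+i6:ld.MEM/and.ALU ; 2-wide
t=4 i7:ld.MEM ; no-port MEM/MEM
t=5 i8+i9:ld.MEM/xor.ALU ; 2-wide
t=6 i10+i11:mulh.MUL/ld.MEM ; 2-wide
t=7 i12+i13:st.MEM/or.ALU ; 2-wide

PAIRS = 6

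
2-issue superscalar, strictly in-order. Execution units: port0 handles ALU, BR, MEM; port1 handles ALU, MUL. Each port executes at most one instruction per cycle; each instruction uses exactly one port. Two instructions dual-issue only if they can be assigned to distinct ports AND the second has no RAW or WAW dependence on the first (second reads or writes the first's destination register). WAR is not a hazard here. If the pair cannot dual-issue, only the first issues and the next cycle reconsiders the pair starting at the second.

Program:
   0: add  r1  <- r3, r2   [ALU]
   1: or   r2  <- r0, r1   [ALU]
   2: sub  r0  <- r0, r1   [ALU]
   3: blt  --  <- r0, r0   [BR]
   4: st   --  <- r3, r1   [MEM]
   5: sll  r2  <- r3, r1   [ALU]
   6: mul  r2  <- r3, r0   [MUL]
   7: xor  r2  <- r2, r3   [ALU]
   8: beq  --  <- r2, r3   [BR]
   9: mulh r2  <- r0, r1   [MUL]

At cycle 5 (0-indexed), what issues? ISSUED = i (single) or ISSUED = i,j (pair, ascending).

ISSUED = 7

t=0 i0:add.ALU ; RAW r1
t=1 i1,i2:or.ALU+sub.ALU ; pair
t=2 i3:blt.BR ; no-port BR/MEM
t=3 i4,i5:st.MEM+sll.ALU ; pair
t=4 i6:mul.MUL ; RAW+WAW r2
t=5 i7:xor.ALU ; RAW r2
t=6 i8,i9:beq.BR+mulh.MUL ; pair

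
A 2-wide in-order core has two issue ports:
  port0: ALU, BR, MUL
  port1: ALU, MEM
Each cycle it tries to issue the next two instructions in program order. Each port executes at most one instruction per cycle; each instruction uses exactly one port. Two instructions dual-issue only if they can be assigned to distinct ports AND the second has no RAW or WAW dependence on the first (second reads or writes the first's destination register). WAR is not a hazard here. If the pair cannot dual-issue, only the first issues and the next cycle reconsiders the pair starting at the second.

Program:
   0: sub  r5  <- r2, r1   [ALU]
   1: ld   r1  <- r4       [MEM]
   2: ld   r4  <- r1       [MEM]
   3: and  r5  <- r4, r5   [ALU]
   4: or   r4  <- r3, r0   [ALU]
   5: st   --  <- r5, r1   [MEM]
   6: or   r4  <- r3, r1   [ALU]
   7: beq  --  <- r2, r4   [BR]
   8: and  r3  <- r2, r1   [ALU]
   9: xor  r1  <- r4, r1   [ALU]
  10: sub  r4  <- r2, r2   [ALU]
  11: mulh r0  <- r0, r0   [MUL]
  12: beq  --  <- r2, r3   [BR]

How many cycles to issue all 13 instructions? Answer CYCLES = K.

CYCLES = 8

c0: i0,i1 sub+ld  2-wide
c1: i2 ld  RAW r4
c2: i3,i4 and+or  2-wide
c3: i5,i6 st+or  2-wide
c4: i7,i8 beq+and  2-wide
c5: i9,i10 xor+sub  2-wide
c6: i11 mulh  no-port MUL/BR
c7: i12 beq  tail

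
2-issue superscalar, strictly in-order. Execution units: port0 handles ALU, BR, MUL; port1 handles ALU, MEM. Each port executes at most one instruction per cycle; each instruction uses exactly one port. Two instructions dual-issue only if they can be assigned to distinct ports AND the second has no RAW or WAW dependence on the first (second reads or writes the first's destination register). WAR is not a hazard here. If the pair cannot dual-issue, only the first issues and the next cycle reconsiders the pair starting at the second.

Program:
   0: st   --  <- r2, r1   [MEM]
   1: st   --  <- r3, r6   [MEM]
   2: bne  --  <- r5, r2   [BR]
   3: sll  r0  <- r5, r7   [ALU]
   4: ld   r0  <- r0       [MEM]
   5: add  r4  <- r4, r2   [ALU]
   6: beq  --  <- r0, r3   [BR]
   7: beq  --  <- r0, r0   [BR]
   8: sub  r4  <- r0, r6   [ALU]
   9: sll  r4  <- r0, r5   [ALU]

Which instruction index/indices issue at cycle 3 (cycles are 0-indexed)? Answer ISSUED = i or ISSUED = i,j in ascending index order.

ISSUED = 4,5

[0] i0  st  -- no-port MEM/MEM
[1] i1/i2  st;bne  -- 2-wide
[2] i3  sll  -- RAW+WAW r0
[3] i4/i5  ld;add  -- 2-wide
[4] i6  beq  -- no-port BR/BR
[5] i7/i8  beq;sub  -- 2-wide
[6] i9  sll  -- tail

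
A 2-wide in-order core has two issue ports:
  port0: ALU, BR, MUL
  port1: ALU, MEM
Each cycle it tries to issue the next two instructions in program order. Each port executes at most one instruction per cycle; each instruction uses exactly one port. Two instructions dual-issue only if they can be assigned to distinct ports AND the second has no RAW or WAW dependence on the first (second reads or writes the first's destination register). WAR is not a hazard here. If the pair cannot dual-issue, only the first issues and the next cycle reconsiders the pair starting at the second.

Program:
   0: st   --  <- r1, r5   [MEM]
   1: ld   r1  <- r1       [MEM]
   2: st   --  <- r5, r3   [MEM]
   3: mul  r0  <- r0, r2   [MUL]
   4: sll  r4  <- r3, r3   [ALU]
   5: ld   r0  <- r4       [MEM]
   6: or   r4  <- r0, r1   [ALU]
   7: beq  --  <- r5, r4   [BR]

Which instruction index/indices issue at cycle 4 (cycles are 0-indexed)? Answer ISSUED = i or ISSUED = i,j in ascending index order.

ISSUED = 5

  cy0 -> i0 (st.MEM) no-port MEM/MEM
  cy1 -> i1 (ld.MEM) no-port MEM/MEM
  cy2 -> i2,i3 (st.MEM;mul.MUL) dual
  cy3 -> i4 (sll.ALU) RAW r4
  cy4 -> i5 (ld.MEM) RAW r0
  cy5 -> i6 (or.ALU) RAW r4
  cy6 -> i7 (beq.BR) tail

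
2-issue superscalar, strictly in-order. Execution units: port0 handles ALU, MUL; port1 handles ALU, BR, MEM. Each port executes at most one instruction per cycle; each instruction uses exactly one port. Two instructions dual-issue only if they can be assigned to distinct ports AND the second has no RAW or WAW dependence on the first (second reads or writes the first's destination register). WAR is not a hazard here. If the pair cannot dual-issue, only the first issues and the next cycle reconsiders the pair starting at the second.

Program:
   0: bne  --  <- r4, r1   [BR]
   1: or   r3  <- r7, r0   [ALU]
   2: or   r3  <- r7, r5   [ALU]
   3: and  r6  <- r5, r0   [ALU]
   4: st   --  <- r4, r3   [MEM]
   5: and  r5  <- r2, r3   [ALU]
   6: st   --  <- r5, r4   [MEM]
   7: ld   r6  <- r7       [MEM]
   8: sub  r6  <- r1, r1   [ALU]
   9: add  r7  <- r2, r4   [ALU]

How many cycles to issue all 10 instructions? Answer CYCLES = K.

CYCLES = 6

c0: i0/i1 bne.BR;or.ALU  dual
c1: i2/i3 or.ALU;and.ALU  dual
c2: i4/i5 st.MEM;and.ALU  dual
c3: i6 st.MEM  no-port MEM/MEM
c4: i7 ld.MEM  WAW r6
c5: i8/i9 sub.ALU;add.ALU  dual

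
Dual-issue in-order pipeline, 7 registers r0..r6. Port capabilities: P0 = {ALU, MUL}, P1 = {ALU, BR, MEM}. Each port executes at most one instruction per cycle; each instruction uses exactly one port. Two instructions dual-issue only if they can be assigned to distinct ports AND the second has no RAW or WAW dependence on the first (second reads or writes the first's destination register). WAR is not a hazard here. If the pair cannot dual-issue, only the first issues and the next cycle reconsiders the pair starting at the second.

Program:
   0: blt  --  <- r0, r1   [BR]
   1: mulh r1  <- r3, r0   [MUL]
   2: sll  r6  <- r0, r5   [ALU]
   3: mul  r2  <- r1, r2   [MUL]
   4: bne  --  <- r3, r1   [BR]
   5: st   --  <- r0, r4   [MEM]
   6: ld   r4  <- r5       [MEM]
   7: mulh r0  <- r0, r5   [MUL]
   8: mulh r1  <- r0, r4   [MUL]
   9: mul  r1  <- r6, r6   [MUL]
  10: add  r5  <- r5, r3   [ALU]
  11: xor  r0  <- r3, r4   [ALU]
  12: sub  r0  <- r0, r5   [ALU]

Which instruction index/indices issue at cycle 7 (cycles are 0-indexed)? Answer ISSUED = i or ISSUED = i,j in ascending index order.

#0 head=0: blt.BR mulh.MUL i0,i1 pair
#1 head=2: sll.ALU mul.MUL i2,i3 pair
#2 head=4: bne.BR i4 no-port BR/MEM
#3 head=5: st.MEM i5 no-port MEM/MEM
#4 head=6: ld.MEM mulh.MUL i6,i7 pair
#5 head=8: mulh.MUL i8 no-port MUL/MUL
#6 head=9: mul.MUL add.ALU i9,i10 pair
#7 head=11: xor.ALU i11 RAW+WAW r0
#8 head=12: sub.ALU i12 tail

ISSUED = 11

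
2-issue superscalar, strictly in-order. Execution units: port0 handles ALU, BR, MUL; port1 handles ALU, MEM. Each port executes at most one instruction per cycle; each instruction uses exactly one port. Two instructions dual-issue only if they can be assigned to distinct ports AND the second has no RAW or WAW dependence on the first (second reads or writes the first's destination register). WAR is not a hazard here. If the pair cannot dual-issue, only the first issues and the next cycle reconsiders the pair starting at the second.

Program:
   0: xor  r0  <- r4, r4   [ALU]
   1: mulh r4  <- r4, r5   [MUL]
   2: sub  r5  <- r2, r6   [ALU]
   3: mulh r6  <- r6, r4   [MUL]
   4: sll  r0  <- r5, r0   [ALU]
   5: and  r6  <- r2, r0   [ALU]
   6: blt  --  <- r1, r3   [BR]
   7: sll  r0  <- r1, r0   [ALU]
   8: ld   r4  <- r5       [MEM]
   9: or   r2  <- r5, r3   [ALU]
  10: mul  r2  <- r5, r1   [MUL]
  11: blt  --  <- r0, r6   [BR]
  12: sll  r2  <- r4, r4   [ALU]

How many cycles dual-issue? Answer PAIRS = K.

PAIRS = 5

[0] i0+i1  xor;mulh  -- pair
[1] i2+i3  sub;mulh  -- pair
[2] i4  sll  -- RAW r0
[3] i5+i6  and;blt  -- pair
[4] i7+i8  sll;ld  -- pair
[5] i9  or  -- WAW r2
[6] i10  mul  -- no-port MUL/BR
[7] i11+i12  blt;sll  -- pair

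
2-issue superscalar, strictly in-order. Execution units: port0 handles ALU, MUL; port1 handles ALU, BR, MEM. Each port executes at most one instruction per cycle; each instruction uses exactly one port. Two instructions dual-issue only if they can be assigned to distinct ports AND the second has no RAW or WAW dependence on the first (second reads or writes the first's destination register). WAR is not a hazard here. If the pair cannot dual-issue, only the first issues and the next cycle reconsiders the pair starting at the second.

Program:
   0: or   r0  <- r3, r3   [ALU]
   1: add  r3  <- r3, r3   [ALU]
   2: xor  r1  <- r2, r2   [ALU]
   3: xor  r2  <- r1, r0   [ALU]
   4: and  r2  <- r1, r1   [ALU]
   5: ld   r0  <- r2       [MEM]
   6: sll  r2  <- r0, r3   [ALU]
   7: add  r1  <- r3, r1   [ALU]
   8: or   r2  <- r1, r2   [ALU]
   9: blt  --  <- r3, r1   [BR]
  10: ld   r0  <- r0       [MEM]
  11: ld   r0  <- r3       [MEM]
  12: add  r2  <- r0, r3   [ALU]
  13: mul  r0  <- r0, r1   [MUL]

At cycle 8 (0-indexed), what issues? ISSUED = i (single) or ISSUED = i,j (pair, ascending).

c0: i0&i1 or;add  dual
c1: i2 xor  RAW r1
c2: i3 xor  WAW r2
c3: i4 and  RAW r2
c4: i5 ld  RAW r0
c5: i6&i7 sll;add  dual
c6: i8&i9 or;blt  dual
c7: i10 ld  no-port MEM/MEM
c8: i11 ld  RAW r0
c9: i12&i13 add;mul  dual

ISSUED = 11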